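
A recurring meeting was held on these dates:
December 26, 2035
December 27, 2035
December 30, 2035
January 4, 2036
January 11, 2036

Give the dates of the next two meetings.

January 20, 2036; January 31, 2036

Gaps: 1, 3, 5, 7 days — each gap is 2 larger than the previous one.
Next gap: 9 days. January 11, 2036 + 9 days = January 20, 2036.
Next gap: 11 days. January 20, 2036 + 11 days = January 31, 2036.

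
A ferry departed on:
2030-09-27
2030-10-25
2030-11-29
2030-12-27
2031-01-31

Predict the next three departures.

2031-02-28, 2031-03-28, 2031-04-25

These are Fridays with 28, 35, 28, 35-day gaps.
Each is the final Friday of its month — 2030-11-29 is past the 28th, so '4th Friday' doesn't fit.
February 2031 ends with Friday 2031-02-28.
Last Friday of March 2031: 2031-03-28.
April 2031 ends with Friday 2031-04-25.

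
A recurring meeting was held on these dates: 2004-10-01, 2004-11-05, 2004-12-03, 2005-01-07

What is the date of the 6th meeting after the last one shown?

Gaps: 35, 28, 35 days — a mix of 28 and 35. Every date is a Friday.
Each is the 1st Friday of its month.
February 2005 — 1st Friday is 2005-02-04.
March 2005 — 1st Friday is 2005-03-04.
April 2005 — 1st Friday is 2005-04-01.
May 2005 — 1st Friday is 2005-05-06.
1st Friday of June 2005: 2005-06-03.
1st Friday of July 2005: 2005-07-01.

2005-07-01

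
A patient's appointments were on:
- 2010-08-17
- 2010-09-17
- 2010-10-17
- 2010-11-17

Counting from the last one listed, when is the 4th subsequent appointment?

Each date is the 17th; the gaps (31, 30, 31) track the month lengths.
The rule is the 17th of each month.
Next: December 2010 → 2010-12-17.
January 2011: 2011-01-17.
February 2011: 2011-02-17.
March 2011: 2011-03-17.

2011-03-17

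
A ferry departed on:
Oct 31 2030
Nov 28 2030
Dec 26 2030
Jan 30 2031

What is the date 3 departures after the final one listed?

Apr 24 2031

Every date is a Thursday; gaps 28, 28, 35 days.
Each is the last Thursday of its month (at least one falls on the 29th or later, ruling out '4th Thursday').
February 2031 ends with Thursday Feb 27 2031.
March 2031 ends with Thursday Mar 27 2031.
April 2031 ends with Thursday Apr 24 2031.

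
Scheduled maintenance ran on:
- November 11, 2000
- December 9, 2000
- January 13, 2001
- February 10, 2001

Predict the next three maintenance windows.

All dates are Saturdays, 28, 35, 28 days apart.
Specifically, the 2nd Saturday of each month.
2nd Saturday of March 2001: March 10, 2001.
2nd Saturday of April 2001: April 14, 2001.
May 2001 — 2nd Saturday is May 12, 2001.

March 10, 2001; April 14, 2001; May 12, 2001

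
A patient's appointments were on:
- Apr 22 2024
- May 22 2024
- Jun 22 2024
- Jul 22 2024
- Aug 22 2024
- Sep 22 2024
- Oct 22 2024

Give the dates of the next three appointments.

Nov 22 2024, Dec 22 2024, Jan 22 2025

Each date is the 22nd; the gaps (30, 31, 30, 31, 31, 30) track the month lengths.
The rule is the 22nd of each month.
November 2024: Nov 22 2024.
Next: December 2024 → Dec 22 2024.
Next: January 2025 → Jan 22 2025.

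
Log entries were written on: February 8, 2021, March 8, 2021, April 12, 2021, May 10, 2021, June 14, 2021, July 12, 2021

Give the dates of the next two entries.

August 9, 2021; September 13, 2021

All dates are Mondays, 28, 35, 28, 35, 28 days apart.
Specifically, the 2nd Monday of each month.
2nd Monday of August 2021: August 9, 2021.
2nd Monday of September 2021: September 13, 2021.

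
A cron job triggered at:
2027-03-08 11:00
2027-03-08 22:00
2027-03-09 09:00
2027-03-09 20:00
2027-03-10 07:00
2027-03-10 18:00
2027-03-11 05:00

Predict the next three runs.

Gaps: 11, 11, 11, 11, 11, 11 hours — each event is 11 hours after the previous one.
2027-03-11 05:00 + 11 h = 2027-03-11 16:00.
2027-03-11 16:00 + 11 h = 2027-03-12 03:00.
2027-03-12 03:00 + 11 h = 2027-03-12 14:00.

2027-03-11 16:00, 2027-03-12 03:00, 2027-03-12 14:00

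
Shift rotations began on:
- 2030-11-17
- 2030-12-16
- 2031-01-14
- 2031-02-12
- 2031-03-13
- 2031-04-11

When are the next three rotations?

Every event comes 29 days after the last (29, 29, 29, 29, 29).
2031-04-11 + 29 days = 2031-05-10.
2031-05-10 + 29 days = 2031-06-08.
2031-06-08 + 29 days = 2031-07-07.

2031-05-10, 2031-06-08, 2031-07-07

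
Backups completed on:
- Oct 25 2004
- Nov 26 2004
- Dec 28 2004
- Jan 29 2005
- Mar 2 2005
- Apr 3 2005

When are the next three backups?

Every event comes 32 days after the last (32, 32, 32, 32, 32).
Apr 3 2005 + 32 days = May 5 2005.
May 5 2005 + 32 days = Jun 6 2005.
Jun 6 2005 + 32 days = Jul 8 2005.

May 5 2005, Jun 6 2005, Jul 8 2005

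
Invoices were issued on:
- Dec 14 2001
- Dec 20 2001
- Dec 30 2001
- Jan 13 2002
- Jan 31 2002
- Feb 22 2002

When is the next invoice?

The spacing grows by 4 each time: 6, 10, 14, 18, 22 days.
Next gap: 26 days. Feb 22 2002 + 26 days = Mar 20 2002.

Mar 20 2002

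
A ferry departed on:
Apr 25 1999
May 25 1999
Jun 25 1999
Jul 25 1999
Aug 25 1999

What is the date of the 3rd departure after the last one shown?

Nov 25 1999

Each date is the 25th; the gaps (30, 31, 30, 31) track the month lengths.
The rule is the 25th of each month.
September 1999: Sep 25 1999.
Next: October 1999 → Oct 25 1999.
November 1999: Nov 25 1999.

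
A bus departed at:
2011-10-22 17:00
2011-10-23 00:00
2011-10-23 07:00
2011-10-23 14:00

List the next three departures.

The interval is a steady 7 hours (7, 7, 7).
2011-10-23 14:00 + 7 h = 2011-10-23 21:00.
2011-10-23 21:00 + 7 h = 2011-10-24 04:00.
2011-10-24 04:00 + 7 h = 2011-10-24 11:00.

2011-10-23 21:00, 2011-10-24 04:00, 2011-10-24 11:00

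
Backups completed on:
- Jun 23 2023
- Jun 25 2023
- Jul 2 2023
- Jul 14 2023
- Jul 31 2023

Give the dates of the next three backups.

The spacing grows by 5 each time: 2, 7, 12, 17 days.
Next gap: 22 days. Jul 31 2023 + 22 days = Aug 22 2023.
Next gap: 27 days. Aug 22 2023 + 27 days = Sep 18 2023.
Next gap: 32 days. Sep 18 2023 + 32 days = Oct 20 2023.

Aug 22 2023, Sep 18 2023, Oct 20 2023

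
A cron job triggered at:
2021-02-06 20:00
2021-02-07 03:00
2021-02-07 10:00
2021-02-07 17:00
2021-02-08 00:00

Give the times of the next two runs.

2021-02-08 07:00, 2021-02-08 14:00

Gaps: 7, 7, 7, 7 hours — each event is 7 hours after the previous one.
2021-02-08 00:00 + 7 h = 2021-02-08 07:00.
2021-02-08 07:00 + 7 h = 2021-02-08 14:00.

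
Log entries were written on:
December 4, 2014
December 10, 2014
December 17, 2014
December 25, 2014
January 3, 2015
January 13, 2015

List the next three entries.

January 24, 2015; February 5, 2015; February 18, 2015

Intervals are 6, 7, 8, 9, 10 days — an arithmetic progression with common difference 1.
Next gap: 11 days. January 13, 2015 + 11 days = January 24, 2015.
Next gap: 12 days. January 24, 2015 + 12 days = February 5, 2015.
Next gap: 13 days. February 5, 2015 + 13 days = February 18, 2015.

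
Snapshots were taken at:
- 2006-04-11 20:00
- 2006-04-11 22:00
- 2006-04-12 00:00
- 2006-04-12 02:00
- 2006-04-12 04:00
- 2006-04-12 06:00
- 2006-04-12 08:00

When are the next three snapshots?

Gaps: 2, 2, 2, 2, 2, 2 hours — each event is 2 hours after the previous one.
2006-04-12 08:00 + 2 h = 2006-04-12 10:00.
2006-04-12 10:00 + 2 h = 2006-04-12 12:00.
2006-04-12 12:00 + 2 h = 2006-04-12 14:00.

2006-04-12 10:00, 2006-04-12 12:00, 2006-04-12 14:00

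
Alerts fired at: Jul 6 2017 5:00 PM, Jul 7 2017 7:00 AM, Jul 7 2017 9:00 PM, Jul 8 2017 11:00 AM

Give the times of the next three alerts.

Jul 9 2017 1:00 AM, Jul 9 2017 3:00 PM, Jul 10 2017 5:00 AM

Spacing: 14, 14, 14 h — constant 14 h.
Jul 8 2017 11:00 AM + 14 h = Jul 9 2017 1:00 AM.
Jul 9 2017 1:00 AM + 14 h = Jul 9 2017 3:00 PM.
Jul 9 2017 3:00 PM + 14 h = Jul 10 2017 5:00 AM.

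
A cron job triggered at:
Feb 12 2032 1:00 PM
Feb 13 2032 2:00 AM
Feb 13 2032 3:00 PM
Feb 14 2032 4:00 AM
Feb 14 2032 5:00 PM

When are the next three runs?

Gaps: 13, 13, 13, 13 hours — each event is 13 hours after the previous one.
Feb 14 2032 5:00 PM + 13 h = Feb 15 2032 6:00 AM.
Feb 15 2032 6:00 AM + 13 h = Feb 15 2032 7:00 PM.
Feb 15 2032 7:00 PM + 13 h = Feb 16 2032 8:00 AM.

Feb 15 2032 6:00 AM, Feb 15 2032 7:00 PM, Feb 16 2032 8:00 AM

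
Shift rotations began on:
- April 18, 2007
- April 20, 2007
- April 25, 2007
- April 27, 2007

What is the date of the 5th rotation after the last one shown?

May 16, 2007

Every event lands on a Wednesday or Friday (gaps cycle 2, 5, 2).
So the schedule is: every Wednesday and Friday.
The following Wednesday is May 2, 2007.
Next Friday: May 4, 2007.
Next Wednesday: May 9, 2007.
Next Friday: May 11, 2007.
The following Wednesday is May 16, 2007.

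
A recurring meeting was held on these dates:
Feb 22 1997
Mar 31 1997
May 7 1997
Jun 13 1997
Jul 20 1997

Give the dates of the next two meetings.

Aug 26 1997, Oct 2 1997

Gaps between consecutive events: 37, 37, 37, 37 days — a constant 37-day interval.
Jul 20 1997 + 37 days = Aug 26 1997.
Aug 26 1997 + 37 days = Oct 2 1997.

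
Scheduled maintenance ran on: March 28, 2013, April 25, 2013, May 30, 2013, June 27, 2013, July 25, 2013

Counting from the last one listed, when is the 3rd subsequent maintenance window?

October 31, 2013

All Thursdays; the gaps (28, 35, 28, 28) vary with month length.
This is the last Thursday of each month.
August 2013 ends with Thursday August 29, 2013.
September 2013 ends with Thursday September 26, 2013.
Last Thursday of October 2013: October 31, 2013.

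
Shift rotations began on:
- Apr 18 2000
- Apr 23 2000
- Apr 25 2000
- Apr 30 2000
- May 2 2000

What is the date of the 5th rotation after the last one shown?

May 21 2000

Every event lands on a Tuesday or Sunday (gaps cycle 5, 2, 5, 2).
So the schedule is: every Tuesday and Sunday.
The following Sunday is May 7 2000.
The following Tuesday is May 9 2000.
Next Sunday: May 14 2000.
Next Tuesday: May 16 2000.
The following Sunday is May 21 2000.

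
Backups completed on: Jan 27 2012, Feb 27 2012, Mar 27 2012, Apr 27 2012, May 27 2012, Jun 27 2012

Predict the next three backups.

Jul 27 2012, Aug 27 2012, Sep 27 2012

Gaps: 31, 29, 31, 30, 31 days — not constant. Every event is on the 27th of the month.
Pattern: the 27th of each month.
July 2012: Jul 27 2012.
August 2012: Aug 27 2012.
Next: September 2012 → Sep 27 2012.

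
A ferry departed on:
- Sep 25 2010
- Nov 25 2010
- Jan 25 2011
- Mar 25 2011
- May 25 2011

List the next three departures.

Jul 25 2011, Sep 25 2011, Nov 25 2011

Gaps: 61, 61, 59, 61 days — not constant. Every event is on the 25th of the month.
Pattern: the 25th of every 2 months.
Next: July 2011 → Jul 25 2011.
Next: September 2011 → Sep 25 2011.
Next: November 2011 → Nov 25 2011.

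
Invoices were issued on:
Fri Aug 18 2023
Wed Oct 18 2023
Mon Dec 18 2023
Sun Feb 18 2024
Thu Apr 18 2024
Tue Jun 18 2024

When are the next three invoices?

Each date is the 18th; the gaps (61, 61, 62, 60, 61) track the month lengths.
The rule is the 18th of every 2 months.
August 2024: Sun Aug 18 2024.
Next: October 2024 → Fri Oct 18 2024.
Next: December 2024 → Wed Dec 18 2024.

Sun Aug 18 2024, Fri Oct 18 2024, Wed Dec 18 2024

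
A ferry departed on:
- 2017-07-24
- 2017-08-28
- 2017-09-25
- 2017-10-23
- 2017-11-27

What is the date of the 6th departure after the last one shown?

Gaps: 35, 28, 28, 35 days — a mix of 28 and 35. Every date is a Monday.
Each is the 4th Monday of its month.
December 2017 — 4th Monday is 2017-12-25.
January 2018 — 4th Monday is 2018-01-22.
February 2018 — 4th Monday is 2018-02-26.
March 2018 — 4th Monday is 2018-03-26.
April 2018 — 4th Monday is 2018-04-23.
4th Monday of May 2018: 2018-05-28.

2018-05-28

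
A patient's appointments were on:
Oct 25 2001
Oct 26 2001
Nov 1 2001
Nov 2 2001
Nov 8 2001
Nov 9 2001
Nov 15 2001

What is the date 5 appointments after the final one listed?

Nov 30 2001

Gaps: 1, 6, 1, 6, 1, 6 days — not constant, but cyclic with period 2.
The events fall on every Thursday and Friday.
Next Friday: Nov 16 2001.
Next Thursday: Nov 22 2001.
The following Friday is Nov 23 2001.
The following Thursday is Nov 29 2001.
Next Friday: Nov 30 2001.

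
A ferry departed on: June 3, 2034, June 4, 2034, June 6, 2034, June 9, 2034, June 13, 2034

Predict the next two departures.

Intervals are 1, 2, 3, 4 days — an arithmetic progression with common difference 1.
Next gap: 5 days. June 13, 2034 + 5 days = June 18, 2034.
Next gap: 6 days. June 18, 2034 + 6 days = June 24, 2034.

June 18, 2034; June 24, 2034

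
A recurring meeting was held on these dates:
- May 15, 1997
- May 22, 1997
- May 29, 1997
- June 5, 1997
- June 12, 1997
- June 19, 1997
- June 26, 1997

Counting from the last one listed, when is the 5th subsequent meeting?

July 31, 1997

Gaps between consecutive events: 7, 7, 7, 7, 7, 7 days — a constant 7-day interval.
June 26, 1997 + 7 days = July 3, 1997.
July 3, 1997 + 7 days = July 10, 1997.
July 10, 1997 + 7 days = July 17, 1997.
July 17, 1997 + 7 days = July 24, 1997.
July 24, 1997 + 7 days = July 31, 1997.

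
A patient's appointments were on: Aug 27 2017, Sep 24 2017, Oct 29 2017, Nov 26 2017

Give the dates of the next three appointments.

Dec 31 2017, Jan 28 2018, Feb 25 2018

All Sundays; the gaps (28, 35, 28) vary with month length.
This is the last Sunday of each month.
December 2017 ends with Sunday Dec 31 2017.
January 2018 ends with Sunday Jan 28 2018.
February 2018 ends with Sunday Feb 25 2018.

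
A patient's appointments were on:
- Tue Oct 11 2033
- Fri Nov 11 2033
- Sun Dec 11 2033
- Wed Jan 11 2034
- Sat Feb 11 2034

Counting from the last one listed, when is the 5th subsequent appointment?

Tue Jul 11 2034

Each date is the 11th; the gaps (31, 30, 31, 31) track the month lengths.
The rule is the 11th of each month.
Next: March 2034 → Sat Mar 11 2034.
Next: April 2034 → Tue Apr 11 2034.
May 2034: Thu May 11 2034.
Next: June 2034 → Sun Jun 11 2034.
July 2034: Tue Jul 11 2034.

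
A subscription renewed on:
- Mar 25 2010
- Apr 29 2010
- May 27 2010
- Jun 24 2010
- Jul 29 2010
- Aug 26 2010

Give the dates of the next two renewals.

All Thursdays; the gaps (35, 28, 28, 35, 28) vary with month length.
This is the last Thursday of each month.
Last Thursday of September 2010: Sep 30 2010.
October 2010 ends with Thursday Oct 28 2010.

Sep 30 2010, Oct 28 2010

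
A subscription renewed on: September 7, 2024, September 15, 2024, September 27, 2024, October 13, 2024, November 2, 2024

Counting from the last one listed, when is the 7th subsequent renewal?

Intervals are 8, 12, 16, 20 days — an arithmetic progression with common difference 4.
Next gap: 24 days. November 2, 2024 + 24 days = November 26, 2024.
Next gap: 28 days. November 26, 2024 + 28 days = December 24, 2024.
Next gap: 32 days. December 24, 2024 + 32 days = January 25, 2025.
Next gap: 36 days. January 25, 2025 + 36 days = March 2, 2025.
Next gap: 40 days. March 2, 2025 + 40 days = April 11, 2025.
Next gap: 44 days. April 11, 2025 + 44 days = May 25, 2025.
Next gap: 48 days. May 25, 2025 + 48 days = July 12, 2025.

July 12, 2025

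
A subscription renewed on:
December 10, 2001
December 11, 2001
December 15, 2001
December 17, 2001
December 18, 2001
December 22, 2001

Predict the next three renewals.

Gaps: 1, 4, 2, 1, 4 days — not constant, but cyclic with period 3.
The events fall on every Monday, Tuesday and Saturday.
Next Monday: December 24, 2001.
Next Tuesday: December 25, 2001.
Next Saturday: December 29, 2001.

December 24, 2001; December 25, 2001; December 29, 2001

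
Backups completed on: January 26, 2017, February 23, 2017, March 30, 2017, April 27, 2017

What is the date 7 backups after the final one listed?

November 30, 2017

All Thursdays; the gaps (28, 35, 28) vary with month length.
This is the last Thursday of each month.
Last Thursday of May 2017: May 25, 2017.
Last Thursday of June 2017: June 29, 2017.
Last Thursday of July 2017: July 27, 2017.
Last Thursday of August 2017: August 31, 2017.
September 2017 ends with Thursday September 28, 2017.
October 2017 ends with Thursday October 26, 2017.
Last Thursday of November 2017: November 30, 2017.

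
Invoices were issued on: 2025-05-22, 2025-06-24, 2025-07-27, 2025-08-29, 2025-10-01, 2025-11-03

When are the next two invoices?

2025-12-06, 2026-01-08

Every event comes 33 days after the last (33, 33, 33, 33, 33).
2025-11-03 + 33 days = 2025-12-06.
2025-12-06 + 33 days = 2026-01-08.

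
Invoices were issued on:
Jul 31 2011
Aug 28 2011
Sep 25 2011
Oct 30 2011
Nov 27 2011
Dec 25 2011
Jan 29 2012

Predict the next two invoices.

Feb 26 2012, Mar 25 2012

These are Sundays with 28, 28, 35, 28, 28, 35-day gaps.
Each is the final Sunday of its month — Jul 31 2011 is past the 28th, so '4th Sunday' doesn't fit.
February 2012 ends with Sunday Feb 26 2012.
Last Sunday of March 2012: Mar 25 2012.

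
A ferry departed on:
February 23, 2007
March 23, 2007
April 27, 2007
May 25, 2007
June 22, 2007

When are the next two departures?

These are Fridays at 28- or 35-day spacing (28, 35, 28, 28).
The pattern: 4th Friday of the month.
July 2007 — 4th Friday is July 27, 2007.
4th Friday of August 2007: August 24, 2007.

July 27, 2007; August 24, 2007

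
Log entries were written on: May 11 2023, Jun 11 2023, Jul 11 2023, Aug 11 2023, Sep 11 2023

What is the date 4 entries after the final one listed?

Each date is the 11th; the gaps (31, 30, 31, 31) track the month lengths.
The rule is the 11th of each month.
October 2023: Oct 11 2023.
Next: November 2023 → Nov 11 2023.
December 2023: Dec 11 2023.
January 2024: Jan 11 2024.

Jan 11 2024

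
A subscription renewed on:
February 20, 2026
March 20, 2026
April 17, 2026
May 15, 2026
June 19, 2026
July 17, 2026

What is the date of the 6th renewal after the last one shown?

Gaps: 28, 28, 28, 35, 28 days — a mix of 28 and 35. Every date is a Friday.
Each is the 3rd Friday of its month.
3rd Friday of August 2026: August 21, 2026.
3rd Friday of September 2026: September 18, 2026.
3rd Friday of October 2026: October 16, 2026.
November 2026 — 3rd Friday is November 20, 2026.
3rd Friday of December 2026: December 18, 2026.
January 2027 — 3rd Friday is January 15, 2027.

January 15, 2027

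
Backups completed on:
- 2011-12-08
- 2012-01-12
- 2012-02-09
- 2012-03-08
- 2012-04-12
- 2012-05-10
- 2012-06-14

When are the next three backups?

2012-07-12, 2012-08-09, 2012-09-13

These are Thursdays at 28- or 35-day spacing (35, 28, 28, 35, 28, 35).
The pattern: 2nd Thursday of the month.
July 2012 — 2nd Thursday is 2012-07-12.
August 2012 — 2nd Thursday is 2012-08-09.
September 2012 — 2nd Thursday is 2012-09-13.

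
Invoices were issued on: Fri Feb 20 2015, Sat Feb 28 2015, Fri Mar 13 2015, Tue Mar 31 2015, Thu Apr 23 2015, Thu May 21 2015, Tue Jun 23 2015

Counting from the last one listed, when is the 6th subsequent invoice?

Intervals are 8, 13, 18, 23, 28, 33 days — an arithmetic progression with common difference 5.
Next gap: 38 days. Tue Jun 23 2015 + 38 days = Fri Jul 31 2015.
Next gap: 43 days. Fri Jul 31 2015 + 43 days = Sat Sep 12 2015.
Next gap: 48 days. Sat Sep 12 2015 + 48 days = Fri Oct 30 2015.
Next gap: 53 days. Fri Oct 30 2015 + 53 days = Tue Dec 22 2015.
Next gap: 58 days. Tue Dec 22 2015 + 58 days = Thu Feb 18 2016.
Next gap: 63 days. Thu Feb 18 2016 + 63 days = Thu Apr 21 2016.

Thu Apr 21 2016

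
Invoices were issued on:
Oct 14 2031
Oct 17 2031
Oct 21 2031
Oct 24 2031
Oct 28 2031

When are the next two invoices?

The gap pattern 3, 4, 3, 4 repeats every 2 events.
These are the Tuesdays and Fridays of each week.
The following Friday is Oct 31 2031.
The following Tuesday is Nov 4 2031.

Oct 31 2031, Nov 4 2031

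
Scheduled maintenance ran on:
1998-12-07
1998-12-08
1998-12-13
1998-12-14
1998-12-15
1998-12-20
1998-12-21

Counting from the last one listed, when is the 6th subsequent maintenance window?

1999-01-04

Gaps: 1, 5, 1, 1, 5, 1 days — not constant, but cyclic with period 3.
The events fall on every Monday, Tuesday and Sunday.
The following Tuesday is 1998-12-22.
The following Sunday is 1998-12-27.
Next Monday: 1998-12-28.
Next Tuesday: 1998-12-29.
Next Sunday: 1999-01-03.
Next Monday: 1999-01-04.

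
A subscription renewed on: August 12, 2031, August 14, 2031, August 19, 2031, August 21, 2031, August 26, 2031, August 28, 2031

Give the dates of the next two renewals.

September 2, 2031; September 4, 2031

Every event lands on a Tuesday or Thursday (gaps cycle 2, 5, 2, 5, 2).
So the schedule is: every Tuesday and Thursday.
The following Tuesday is September 2, 2031.
The following Thursday is September 4, 2031.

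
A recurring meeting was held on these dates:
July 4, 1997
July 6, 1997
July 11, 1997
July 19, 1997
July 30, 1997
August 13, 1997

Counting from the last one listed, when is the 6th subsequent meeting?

The spacing grows by 3 each time: 2, 5, 8, 11, 14 days.
Next gap: 17 days. August 13, 1997 + 17 days = August 30, 1997.
Next gap: 20 days. August 30, 1997 + 20 days = September 19, 1997.
Next gap: 23 days. September 19, 1997 + 23 days = October 12, 1997.
Next gap: 26 days. October 12, 1997 + 26 days = November 7, 1997.
Next gap: 29 days. November 7, 1997 + 29 days = December 6, 1997.
Next gap: 32 days. December 6, 1997 + 32 days = January 7, 1998.

January 7, 1998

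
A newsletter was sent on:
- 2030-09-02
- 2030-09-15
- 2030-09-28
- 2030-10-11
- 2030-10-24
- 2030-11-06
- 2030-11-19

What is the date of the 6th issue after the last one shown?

The spacing is 13, 13, 13, 13, 13, 13 days — always 13 days.
2030-11-19 + 13 days = 2030-12-02.
2030-12-02 + 13 days = 2030-12-15.
2030-12-15 + 13 days = 2030-12-28.
2030-12-28 + 13 days = 2031-01-10.
2031-01-10 + 13 days = 2031-01-23.
2031-01-23 + 13 days = 2031-02-05.

2031-02-05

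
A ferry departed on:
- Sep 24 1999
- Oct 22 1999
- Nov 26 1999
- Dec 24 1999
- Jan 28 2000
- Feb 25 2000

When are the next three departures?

Mar 24 2000, Apr 28 2000, May 26 2000

Gaps: 28, 35, 28, 35, 28 days — a mix of 28 and 35. Every date is a Friday.
Each is the 4th Friday of its month.
4th Friday of March 2000: Mar 24 2000.
April 2000 — 4th Friday is Apr 28 2000.
May 2000 — 4th Friday is May 26 2000.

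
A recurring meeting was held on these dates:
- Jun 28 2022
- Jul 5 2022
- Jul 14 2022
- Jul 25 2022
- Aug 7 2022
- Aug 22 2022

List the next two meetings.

Sep 8 2022, Sep 27 2022

The spacing grows by 2 each time: 7, 9, 11, 13, 15 days.
Next gap: 17 days. Aug 22 2022 + 17 days = Sep 8 2022.
Next gap: 19 days. Sep 8 2022 + 19 days = Sep 27 2022.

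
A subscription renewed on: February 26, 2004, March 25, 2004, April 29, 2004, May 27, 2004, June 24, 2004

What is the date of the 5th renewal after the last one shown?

November 25, 2004

Every date is a Thursday; gaps 28, 35, 28, 28 days.
Each is the last Thursday of its month (at least one falls on the 29th or later, ruling out '4th Thursday').
Last Thursday of July 2004: July 29, 2004.
August 2004 ends with Thursday August 26, 2004.
September 2004 ends with Thursday September 30, 2004.
October 2004 ends with Thursday October 28, 2004.
Last Thursday of November 2004: November 25, 2004.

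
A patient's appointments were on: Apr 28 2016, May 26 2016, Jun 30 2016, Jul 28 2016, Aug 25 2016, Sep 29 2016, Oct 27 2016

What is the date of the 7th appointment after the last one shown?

Every date is a Thursday; gaps 28, 35, 28, 28, 35, 28 days.
Each is the last Thursday of its month (at least one falls on the 29th or later, ruling out '4th Thursday').
November 2016 ends with Thursday Nov 24 2016.
Last Thursday of December 2016: Dec 29 2016.
Last Thursday of January 2017: Jan 26 2017.
Last Thursday of February 2017: Feb 23 2017.
Last Thursday of March 2017: Mar 30 2017.
April 2017 ends with Thursday Apr 27 2017.
Last Thursday of May 2017: May 25 2017.

May 25 2017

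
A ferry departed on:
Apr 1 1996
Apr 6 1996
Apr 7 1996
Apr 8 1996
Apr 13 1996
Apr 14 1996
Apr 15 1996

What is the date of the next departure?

Every event lands on a Monday or Saturday or Sunday (gaps cycle 5, 1, 1, 5, 1, 1).
So the schedule is: every Monday, Saturday and Sunday.
The following Saturday is Apr 20 1996.

Apr 20 1996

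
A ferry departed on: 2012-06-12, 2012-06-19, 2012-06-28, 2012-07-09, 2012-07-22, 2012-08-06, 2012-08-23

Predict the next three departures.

2012-09-11, 2012-10-02, 2012-10-25

Gaps: 7, 9, 11, 13, 15, 17 days — each gap is 2 larger than the previous one.
Next gap: 19 days. 2012-08-23 + 19 days = 2012-09-11.
Next gap: 21 days. 2012-09-11 + 21 days = 2012-10-02.
Next gap: 23 days. 2012-10-02 + 23 days = 2012-10-25.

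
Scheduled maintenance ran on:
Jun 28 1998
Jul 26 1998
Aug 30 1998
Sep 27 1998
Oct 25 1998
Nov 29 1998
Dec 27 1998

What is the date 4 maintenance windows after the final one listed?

Apr 25 1999

Every date is a Sunday; gaps 28, 35, 28, 28, 35, 28 days.
Each is the last Sunday of its month (at least one falls on the 29th or later, ruling out '4th Sunday').
Last Sunday of January 1999: Jan 31 1999.
February 1999 ends with Sunday Feb 28 1999.
March 1999 ends with Sunday Mar 28 1999.
April 1999 ends with Sunday Apr 25 1999.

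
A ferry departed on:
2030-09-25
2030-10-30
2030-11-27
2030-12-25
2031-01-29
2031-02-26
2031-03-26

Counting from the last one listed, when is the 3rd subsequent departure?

These are Wednesdays with 35, 28, 28, 35, 28, 28-day gaps.
Each is the final Wednesday of its month — 2030-10-30 is past the 28th, so '4th Wednesday' doesn't fit.
Last Wednesday of April 2031: 2031-04-30.
May 2031 ends with Wednesday 2031-05-28.
Last Wednesday of June 2031: 2031-06-25.

2031-06-25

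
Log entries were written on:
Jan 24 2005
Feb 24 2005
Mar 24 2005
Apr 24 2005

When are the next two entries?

The day-of-month is always 24 (31, 28, 31 days between events).
So this recurs on the 24th of each month.
May 2005: May 24 2005.
Next: June 2005 → Jun 24 2005.

May 24 2005, Jun 24 2005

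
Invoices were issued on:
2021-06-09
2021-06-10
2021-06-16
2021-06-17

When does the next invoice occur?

2021-06-23

Every event lands on a Wednesday or Thursday (gaps cycle 1, 6, 1).
So the schedule is: every Wednesday and Thursday.
Next Wednesday: 2021-06-23.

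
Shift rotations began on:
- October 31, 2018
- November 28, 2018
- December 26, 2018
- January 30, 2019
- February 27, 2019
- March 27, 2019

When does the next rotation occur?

These are Wednesdays with 28, 28, 35, 28, 28-day gaps.
Each is the final Wednesday of its month — October 31, 2018 is past the 28th, so '4th Wednesday' doesn't fit.
April 2019 ends with Wednesday April 24, 2019.

April 24, 2019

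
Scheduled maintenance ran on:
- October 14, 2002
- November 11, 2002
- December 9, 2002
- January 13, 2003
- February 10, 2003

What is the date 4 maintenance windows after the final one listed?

June 9, 2003

These are Mondays at 28- or 35-day spacing (28, 28, 35, 28).
The pattern: 2nd Monday of the month.
2nd Monday of March 2003: March 10, 2003.
2nd Monday of April 2003: April 14, 2003.
2nd Monday of May 2003: May 12, 2003.
June 2003 — 2nd Monday is June 9, 2003.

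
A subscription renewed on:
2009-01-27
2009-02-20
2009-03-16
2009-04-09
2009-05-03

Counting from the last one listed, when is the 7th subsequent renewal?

The spacing is 24, 24, 24, 24 days — always 24 days.
2009-05-03 + 24 days = 2009-05-27.
2009-05-27 + 24 days = 2009-06-20.
2009-06-20 + 24 days = 2009-07-14.
2009-07-14 + 24 days = 2009-08-07.
2009-08-07 + 24 days = 2009-08-31.
2009-08-31 + 24 days = 2009-09-24.
2009-09-24 + 24 days = 2009-10-18.

2009-10-18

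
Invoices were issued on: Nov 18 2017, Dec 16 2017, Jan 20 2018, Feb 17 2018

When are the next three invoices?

Mar 17 2018, Apr 21 2018, May 19 2018

All dates are Saturdays, 28, 35, 28 days apart.
Specifically, the 3rd Saturday of each month.
March 2018 — 3rd Saturday is Mar 17 2018.
April 2018 — 3rd Saturday is Apr 21 2018.
3rd Saturday of May 2018: May 19 2018.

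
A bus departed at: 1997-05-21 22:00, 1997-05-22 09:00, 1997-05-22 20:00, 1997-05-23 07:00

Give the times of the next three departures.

Gaps: 11, 11, 11 hours — each event is 11 hours after the previous one.
1997-05-23 07:00 + 11 h = 1997-05-23 18:00.
1997-05-23 18:00 + 11 h = 1997-05-24 05:00.
1997-05-24 05:00 + 11 h = 1997-05-24 16:00.

1997-05-23 18:00, 1997-05-24 05:00, 1997-05-24 16:00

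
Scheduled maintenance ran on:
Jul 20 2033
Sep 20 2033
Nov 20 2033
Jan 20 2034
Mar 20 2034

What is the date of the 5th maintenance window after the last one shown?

Jan 20 2035

Gaps: 62, 61, 61, 59 days — not constant. Every event is on the 20th of the month.
Pattern: the 20th of every 2 months.
May 2034: May 20 2034.
Next: July 2034 → Jul 20 2034.
September 2034: Sep 20 2034.
Next: November 2034 → Nov 20 2034.
January 2035: Jan 20 2035.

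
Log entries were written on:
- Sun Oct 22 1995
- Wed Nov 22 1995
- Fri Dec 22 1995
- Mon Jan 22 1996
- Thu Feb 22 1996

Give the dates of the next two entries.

Each date is the 22nd; the gaps (31, 30, 31, 31) track the month lengths.
The rule is the 22nd of each month.
March 1996: Fri Mar 22 1996.
April 1996: Mon Apr 22 1996.

Fri Mar 22 1996, Mon Apr 22 1996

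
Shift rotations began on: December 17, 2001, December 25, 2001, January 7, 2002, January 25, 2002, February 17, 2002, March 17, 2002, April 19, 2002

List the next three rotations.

May 27, 2002; July 9, 2002; August 26, 2002

Gaps: 8, 13, 18, 23, 28, 33 days — each gap is 5 larger than the previous one.
Next gap: 38 days. April 19, 2002 + 38 days = May 27, 2002.
Next gap: 43 days. May 27, 2002 + 43 days = July 9, 2002.
Next gap: 48 days. July 9, 2002 + 48 days = August 26, 2002.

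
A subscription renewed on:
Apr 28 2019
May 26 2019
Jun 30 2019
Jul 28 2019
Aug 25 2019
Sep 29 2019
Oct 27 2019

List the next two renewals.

Nov 24 2019, Dec 29 2019

These are Sundays with 28, 35, 28, 28, 35, 28-day gaps.
Each is the final Sunday of its month — Jun 30 2019 is past the 28th, so '4th Sunday' doesn't fit.
November 2019 ends with Sunday Nov 24 2019.
December 2019 ends with Sunday Dec 29 2019.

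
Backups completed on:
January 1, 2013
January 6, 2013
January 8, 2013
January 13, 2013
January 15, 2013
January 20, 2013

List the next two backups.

The gap pattern 5, 2, 5, 2, 5 repeats every 2 events.
These are the Tuesdays and Sundays of each week.
The following Tuesday is January 22, 2013.
Next Sunday: January 27, 2013.

January 22, 2013; January 27, 2013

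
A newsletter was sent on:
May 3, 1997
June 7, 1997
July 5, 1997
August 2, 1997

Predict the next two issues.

Gaps: 35, 28, 28 days — a mix of 28 and 35. Every date is a Saturday.
Each is the 1st Saturday of its month.
September 1997 — 1st Saturday is September 6, 1997.
1st Saturday of October 1997: October 4, 1997.

September 6, 1997; October 4, 1997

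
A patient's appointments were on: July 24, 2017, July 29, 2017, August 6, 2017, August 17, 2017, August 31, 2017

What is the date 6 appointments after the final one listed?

The spacing grows by 3 each time: 5, 8, 11, 14 days.
Next gap: 17 days. August 31, 2017 + 17 days = September 17, 2017.
Next gap: 20 days. September 17, 2017 + 20 days = October 7, 2017.
Next gap: 23 days. October 7, 2017 + 23 days = October 30, 2017.
Next gap: 26 days. October 30, 2017 + 26 days = November 25, 2017.
Next gap: 29 days. November 25, 2017 + 29 days = December 24, 2017.
Next gap: 32 days. December 24, 2017 + 32 days = January 25, 2018.

January 25, 2018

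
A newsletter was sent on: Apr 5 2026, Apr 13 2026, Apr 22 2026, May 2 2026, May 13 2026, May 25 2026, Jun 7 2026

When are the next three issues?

Jun 21 2026, Jul 6 2026, Jul 22 2026

Intervals are 8, 9, 10, 11, 12, 13 days — an arithmetic progression with common difference 1.
Next gap: 14 days. Jun 7 2026 + 14 days = Jun 21 2026.
Next gap: 15 days. Jun 21 2026 + 15 days = Jul 6 2026.
Next gap: 16 days. Jul 6 2026 + 16 days = Jul 22 2026.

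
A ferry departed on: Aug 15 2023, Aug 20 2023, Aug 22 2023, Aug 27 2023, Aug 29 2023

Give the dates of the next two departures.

Sep 3 2023, Sep 5 2023

The gap pattern 5, 2, 5, 2 repeats every 2 events.
These are the Tuesdays and Sundays of each week.
The following Sunday is Sep 3 2023.
The following Tuesday is Sep 5 2023.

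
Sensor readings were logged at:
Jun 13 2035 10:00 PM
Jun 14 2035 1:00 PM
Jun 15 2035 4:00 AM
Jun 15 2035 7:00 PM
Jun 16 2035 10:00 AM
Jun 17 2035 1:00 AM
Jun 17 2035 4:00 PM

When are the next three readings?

Gaps: 15, 15, 15, 15, 15, 15 hours — each event is 15 hours after the previous one.
Jun 17 2035 4:00 PM + 15 h = Jun 18 2035 7:00 AM.
Jun 18 2035 7:00 AM + 15 h = Jun 18 2035 10:00 PM.
Jun 18 2035 10:00 PM + 15 h = Jun 19 2035 1:00 PM.

Jun 18 2035 7:00 AM, Jun 18 2035 10:00 PM, Jun 19 2035 1:00 PM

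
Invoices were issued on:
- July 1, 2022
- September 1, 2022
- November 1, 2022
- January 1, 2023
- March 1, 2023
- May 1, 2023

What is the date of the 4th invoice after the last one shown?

January 1, 2024

The day-of-month is always 1 (62, 61, 61, 59, 61 days between events).
So this recurs on the 1st of every 2 months.
July 2023: July 1, 2023.
Next: September 2023 → September 1, 2023.
November 2023: November 1, 2023.
January 2024: January 1, 2024.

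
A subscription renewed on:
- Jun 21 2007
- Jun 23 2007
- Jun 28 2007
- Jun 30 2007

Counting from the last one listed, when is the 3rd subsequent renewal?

The gap pattern 2, 5, 2 repeats every 2 events.
These are the Thursdays and Saturdays of each week.
Next Thursday: Jul 5 2007.
Next Saturday: Jul 7 2007.
Next Thursday: Jul 12 2007.

Jul 12 2007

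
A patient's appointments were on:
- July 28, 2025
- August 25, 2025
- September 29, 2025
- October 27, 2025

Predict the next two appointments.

November 24, 2025; December 29, 2025

These are Mondays with 28, 35, 28-day gaps.
Each is the final Monday of its month — September 29, 2025 is past the 28th, so '4th Monday' doesn't fit.
November 2025 ends with Monday November 24, 2025.
December 2025 ends with Monday December 29, 2025.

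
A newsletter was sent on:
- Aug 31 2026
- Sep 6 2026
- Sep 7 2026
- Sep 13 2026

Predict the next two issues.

Sep 14 2026, Sep 20 2026

Every event lands on a Monday or Sunday (gaps cycle 6, 1, 6).
So the schedule is: every Monday and Sunday.
The following Monday is Sep 14 2026.
Next Sunday: Sep 20 2026.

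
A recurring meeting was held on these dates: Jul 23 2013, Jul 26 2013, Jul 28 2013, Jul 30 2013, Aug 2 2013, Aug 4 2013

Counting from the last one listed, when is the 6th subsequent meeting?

Aug 18 2013

The gap pattern 3, 2, 2, 3, 2 repeats every 3 events.
These are the Tuesdays, Fridays and Sundays of each week.
Next Tuesday: Aug 6 2013.
Next Friday: Aug 9 2013.
Next Sunday: Aug 11 2013.
Next Tuesday: Aug 13 2013.
The following Friday is Aug 16 2013.
Next Sunday: Aug 18 2013.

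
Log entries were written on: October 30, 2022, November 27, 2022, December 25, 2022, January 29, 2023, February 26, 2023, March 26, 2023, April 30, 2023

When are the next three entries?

All Sundays; the gaps (28, 28, 35, 28, 28, 35) vary with month length.
This is the last Sunday of each month.
May 2023 ends with Sunday May 28, 2023.
June 2023 ends with Sunday June 25, 2023.
July 2023 ends with Sunday July 30, 2023.

May 28, 2023; June 25, 2023; July 30, 2023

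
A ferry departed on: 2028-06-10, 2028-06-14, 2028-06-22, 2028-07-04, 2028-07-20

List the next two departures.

2028-08-09, 2028-09-02

Intervals are 4, 8, 12, 16 days — an arithmetic progression with common difference 4.
Next gap: 20 days. 2028-07-20 + 20 days = 2028-08-09.
Next gap: 24 days. 2028-08-09 + 24 days = 2028-09-02.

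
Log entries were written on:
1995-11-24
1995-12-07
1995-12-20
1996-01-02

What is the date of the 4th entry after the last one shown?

Gaps between consecutive events: 13, 13, 13 days — a constant 13-day interval.
1996-01-02 + 13 days = 1996-01-15.
1996-01-15 + 13 days = 1996-01-28.
1996-01-28 + 13 days = 1996-02-10.
1996-02-10 + 13 days = 1996-02-23.

1996-02-23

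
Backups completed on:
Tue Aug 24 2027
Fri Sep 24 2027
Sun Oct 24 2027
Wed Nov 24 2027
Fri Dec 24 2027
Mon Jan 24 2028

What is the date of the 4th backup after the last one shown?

Wed May 24 2028

The day-of-month is always 24 (31, 30, 31, 30, 31 days between events).
So this recurs on the 24th of each month.
Next: February 2028 → Thu Feb 24 2028.
March 2028: Fri Mar 24 2028.
April 2028: Mon Apr 24 2028.
May 2028: Wed May 24 2028.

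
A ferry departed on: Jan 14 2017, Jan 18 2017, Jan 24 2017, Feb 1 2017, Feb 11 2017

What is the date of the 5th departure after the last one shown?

May 2 2017

The spacing grows by 2 each time: 4, 6, 8, 10 days.
Next gap: 12 days. Feb 11 2017 + 12 days = Feb 23 2017.
Next gap: 14 days. Feb 23 2017 + 14 days = Mar 9 2017.
Next gap: 16 days. Mar 9 2017 + 16 days = Mar 25 2017.
Next gap: 18 days. Mar 25 2017 + 18 days = Apr 12 2017.
Next gap: 20 days. Apr 12 2017 + 20 days = May 2 2017.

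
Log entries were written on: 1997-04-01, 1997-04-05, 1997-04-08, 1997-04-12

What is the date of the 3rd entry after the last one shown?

1997-04-22

Gaps: 4, 3, 4 days — not constant, but cyclic with period 2.
The events fall on every Tuesday and Saturday.
The following Tuesday is 1997-04-15.
Next Saturday: 1997-04-19.
Next Tuesday: 1997-04-22.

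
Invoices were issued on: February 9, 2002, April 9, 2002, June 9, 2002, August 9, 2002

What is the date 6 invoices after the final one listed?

August 9, 2003

Gaps: 59, 61, 61 days — not constant. Every event is on the 9th of the month.
Pattern: the 9th of every 2 months.
Next: October 2002 → October 9, 2002.
December 2002: December 9, 2002.
February 2003: February 9, 2003.
April 2003: April 9, 2003.
Next: June 2003 → June 9, 2003.
Next: August 2003 → August 9, 2003.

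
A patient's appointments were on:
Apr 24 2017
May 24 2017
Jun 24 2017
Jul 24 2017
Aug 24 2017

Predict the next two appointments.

Gaps: 30, 31, 30, 31 days — not constant. Every event is on the 24th of the month.
Pattern: the 24th of each month.
September 2017: Sep 24 2017.
Next: October 2017 → Oct 24 2017.

Sep 24 2017, Oct 24 2017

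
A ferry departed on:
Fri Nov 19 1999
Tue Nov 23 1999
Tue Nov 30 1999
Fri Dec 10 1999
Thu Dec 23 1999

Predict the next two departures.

Sat Jan 8 2000, Thu Jan 27 2000

The spacing grows by 3 each time: 4, 7, 10, 13 days.
Next gap: 16 days. Thu Dec 23 1999 + 16 days = Sat Jan 8 2000.
Next gap: 19 days. Sat Jan 8 2000 + 19 days = Thu Jan 27 2000.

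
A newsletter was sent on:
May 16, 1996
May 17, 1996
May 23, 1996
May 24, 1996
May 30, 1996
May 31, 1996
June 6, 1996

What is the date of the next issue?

Every event lands on a Thursday or Friday (gaps cycle 1, 6, 1, 6, 1, 6).
So the schedule is: every Thursday and Friday.
Next Friday: June 7, 1996.

June 7, 1996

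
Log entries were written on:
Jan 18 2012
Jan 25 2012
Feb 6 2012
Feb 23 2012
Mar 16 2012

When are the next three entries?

Apr 12 2012, May 14 2012, Jun 20 2012

Intervals are 7, 12, 17, 22 days — an arithmetic progression with common difference 5.
Next gap: 27 days. Mar 16 2012 + 27 days = Apr 12 2012.
Next gap: 32 days. Apr 12 2012 + 32 days = May 14 2012.
Next gap: 37 days. May 14 2012 + 37 days = Jun 20 2012.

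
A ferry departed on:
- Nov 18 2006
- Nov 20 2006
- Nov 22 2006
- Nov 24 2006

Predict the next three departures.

The spacing is 2, 2, 2 days — always 2 days.
Nov 24 2006 + 2 days = Nov 26 2006.
Nov 26 2006 + 2 days = Nov 28 2006.
Nov 28 2006 + 2 days = Nov 30 2006.

Nov 26 2006, Nov 28 2006, Nov 30 2006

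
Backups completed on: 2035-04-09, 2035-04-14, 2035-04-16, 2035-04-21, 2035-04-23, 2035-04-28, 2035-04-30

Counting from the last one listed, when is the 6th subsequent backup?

Gaps: 5, 2, 5, 2, 5, 2 days — not constant, but cyclic with period 2.
The events fall on every Monday and Saturday.
Next Saturday: 2035-05-05.
The following Monday is 2035-05-07.
The following Saturday is 2035-05-12.
The following Monday is 2035-05-14.
The following Saturday is 2035-05-19.
Next Monday: 2035-05-21.

2035-05-21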